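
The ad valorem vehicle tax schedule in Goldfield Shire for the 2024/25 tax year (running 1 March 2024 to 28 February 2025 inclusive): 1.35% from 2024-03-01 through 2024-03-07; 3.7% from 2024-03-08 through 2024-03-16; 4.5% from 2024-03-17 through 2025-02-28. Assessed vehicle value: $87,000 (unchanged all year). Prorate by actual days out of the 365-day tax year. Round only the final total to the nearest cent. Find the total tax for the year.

2024-03-01 to 2024-03-07: 7 days at 1.35% → $87,000 × 1.35% × 7/365 = $22.5247
2024-03-08 to 2024-03-16: 9 days at 3.7% → $87,000 × 3.7% × 9/365 = $79.3726
2024-03-17 to 2025-02-28: 349 days at 4.5% → $87,000 × 4.5% × 349/365 = $3,743.3836
Total = $3,845.2808

$3,845.28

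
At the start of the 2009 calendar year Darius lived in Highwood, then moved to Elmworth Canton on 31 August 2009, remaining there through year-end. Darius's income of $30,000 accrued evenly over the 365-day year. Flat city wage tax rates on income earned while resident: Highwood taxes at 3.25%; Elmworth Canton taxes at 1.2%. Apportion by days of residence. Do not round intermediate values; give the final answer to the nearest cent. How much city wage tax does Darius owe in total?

Highwood, 1 January – 30 August 2009: 242 days → $30,000 × 3.25% × 242/365 = $646.4384
Elmworth Canton, 31 August – 31 December 2009: 123 days → $30,000 × 1.2% × 123/365 = $121.3151
Total = $767.7534

$767.75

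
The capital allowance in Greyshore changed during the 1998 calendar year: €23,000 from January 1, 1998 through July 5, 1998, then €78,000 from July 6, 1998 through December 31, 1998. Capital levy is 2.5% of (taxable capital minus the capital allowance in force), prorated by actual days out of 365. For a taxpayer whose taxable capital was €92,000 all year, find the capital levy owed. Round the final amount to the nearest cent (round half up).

January 1 – July 5, 1998: 186 days, exemption €23,000 → (€92,000 − €23,000) × 2.5% × 186/365 = €879.0411
July 6 – December 31, 1998: 179 days, exemption €78,000 → (€92,000 − €78,000) × 2.5% × 179/365 = €171.6438
Total = €1,050.6849

€1,050.68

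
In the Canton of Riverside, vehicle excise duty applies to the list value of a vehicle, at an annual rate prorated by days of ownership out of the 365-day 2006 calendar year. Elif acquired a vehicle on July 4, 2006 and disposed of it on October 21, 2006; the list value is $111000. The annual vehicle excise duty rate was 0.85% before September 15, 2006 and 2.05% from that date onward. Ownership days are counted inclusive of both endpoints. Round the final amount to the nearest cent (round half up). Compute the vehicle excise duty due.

$419.37

July 4 – September 14, 2006: 73 days at 0.85% → $111000 × 0.85% × 73/365 = $188.7000
September 15 – October 21, 2006: 37 days at 2.05% → $111000 × 2.05% × 37/365 = $230.6671
Total = $419.3671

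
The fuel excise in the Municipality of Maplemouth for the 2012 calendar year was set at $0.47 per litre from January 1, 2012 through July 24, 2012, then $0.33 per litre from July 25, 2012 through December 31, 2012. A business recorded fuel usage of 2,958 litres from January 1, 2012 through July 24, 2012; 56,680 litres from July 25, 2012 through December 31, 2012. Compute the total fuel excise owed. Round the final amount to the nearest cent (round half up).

$20,094.66

January 1 – July 24, 2012: 2,958 litres at $0.47/litre → $1,390.26
July 25 – December 31, 2012: 56,680 litres at $0.33/litre → $18,704.40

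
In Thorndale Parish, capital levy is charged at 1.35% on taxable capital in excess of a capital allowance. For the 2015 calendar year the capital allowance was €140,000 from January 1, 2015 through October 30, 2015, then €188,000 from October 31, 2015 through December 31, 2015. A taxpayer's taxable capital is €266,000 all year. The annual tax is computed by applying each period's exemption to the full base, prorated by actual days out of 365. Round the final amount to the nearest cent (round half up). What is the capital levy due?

€1,590.93

January 1 – October 30, 2015: 303 days, exemption €140,000 → (€266,000 − €140,000) × 1.35% × 303/365 = €1,412.0630
October 31 – December 31, 2015: 62 days, exemption €188,000 → (€266,000 − €188,000) × 1.35% × 62/365 = €178.8658
Total = €1,590.9288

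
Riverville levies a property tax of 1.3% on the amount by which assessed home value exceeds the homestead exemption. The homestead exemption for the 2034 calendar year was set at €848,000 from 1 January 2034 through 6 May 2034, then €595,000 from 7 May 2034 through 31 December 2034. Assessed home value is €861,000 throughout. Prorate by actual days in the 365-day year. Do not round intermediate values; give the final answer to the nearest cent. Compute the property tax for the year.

1 January – 6 May 2034: 126 days, exemption €848,000 → (€861,000 − €848,000) × 1.3% × 126/365 = €58.3397
7 May – 31 December 2034: 239 days, exemption €595,000 → (€861,000 − €595,000) × 1.3% × 239/365 = €2,264.2795
Total = €2,322.6192

€2,322.62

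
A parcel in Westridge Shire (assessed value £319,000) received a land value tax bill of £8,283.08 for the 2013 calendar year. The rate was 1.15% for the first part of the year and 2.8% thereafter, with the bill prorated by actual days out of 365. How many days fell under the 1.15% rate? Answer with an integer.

45 days

Let d = days at the first rate; then 365 − d days at the second rate.
£319,000 × [1.15%·d + 2.8%·(365−d)] / 365 = £8,283.08
Solving gives d = 45, so the new rate took effect on 15 Feb 2013.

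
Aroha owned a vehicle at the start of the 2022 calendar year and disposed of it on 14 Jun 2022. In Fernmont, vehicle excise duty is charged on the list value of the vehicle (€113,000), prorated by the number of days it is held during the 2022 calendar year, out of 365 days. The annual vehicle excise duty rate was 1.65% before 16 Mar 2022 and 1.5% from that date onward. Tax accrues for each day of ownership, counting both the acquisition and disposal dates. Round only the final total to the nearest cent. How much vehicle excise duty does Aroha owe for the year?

1 Jan – 15 Mar 2022: 74 days at 1.65% → €113,000 × 1.65% × 74/365 = €378.0082
16 Mar – 14 Jun 2022: 91 days at 1.5% → €113,000 × 1.5% × 91/365 = €422.5890
Total = €800.5973

€800.60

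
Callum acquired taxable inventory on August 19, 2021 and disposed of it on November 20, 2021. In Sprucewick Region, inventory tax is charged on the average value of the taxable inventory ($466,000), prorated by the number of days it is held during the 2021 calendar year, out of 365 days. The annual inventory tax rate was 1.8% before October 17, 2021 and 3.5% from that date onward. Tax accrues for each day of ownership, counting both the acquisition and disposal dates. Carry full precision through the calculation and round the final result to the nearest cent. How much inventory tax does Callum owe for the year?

August 19 – October 16, 2021: 59 days at 1.8% → $466,000 × 1.8% × 59/365 = $1,355.8685
October 17 – November 20, 2021: 35 days at 3.5% → $466,000 × 3.5% × 35/365 = $1,563.9726
Total = $2,919.8411

$2,919.84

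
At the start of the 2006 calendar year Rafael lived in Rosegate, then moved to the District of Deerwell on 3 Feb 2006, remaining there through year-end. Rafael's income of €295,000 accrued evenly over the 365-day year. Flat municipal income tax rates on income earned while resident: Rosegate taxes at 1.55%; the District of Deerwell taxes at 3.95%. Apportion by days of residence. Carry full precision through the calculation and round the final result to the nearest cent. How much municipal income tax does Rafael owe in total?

Rosegate, 1 Jan – 2 Feb 2006: 33 days → €295,000 × 1.55% × 33/365 = €413.4041
The District of Deerwell, 3 Feb – 31 Dec 2006: 332 days → €295,000 × 3.95% × 332/365 = €10,598.9863
Total = €11,012.3904

€11,012.39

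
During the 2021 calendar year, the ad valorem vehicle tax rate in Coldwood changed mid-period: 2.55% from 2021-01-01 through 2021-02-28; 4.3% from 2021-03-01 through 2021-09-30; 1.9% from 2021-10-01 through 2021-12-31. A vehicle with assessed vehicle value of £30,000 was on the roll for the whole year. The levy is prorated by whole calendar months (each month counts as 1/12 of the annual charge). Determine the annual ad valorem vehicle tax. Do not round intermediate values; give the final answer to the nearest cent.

£1,022.50

2021-01-01 to 2021-02-28: 2 months at 2.55% → £30,000 × 2.55% × 2/12 = £127.5000
2021-03-01 to 2021-09-30: 7 months at 4.3% → £30,000 × 4.3% × 7/12 = £752.5000
2021-10-01 to 2021-12-31: 3 months at 1.9% → £30,000 × 1.9% × 3/12 = £142.5000
Total = £1,022.5000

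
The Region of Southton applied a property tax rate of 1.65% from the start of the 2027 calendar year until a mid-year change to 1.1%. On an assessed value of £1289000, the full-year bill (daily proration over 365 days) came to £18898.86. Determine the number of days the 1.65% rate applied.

243 days

Let d = days at the first rate; then 365 − d days at the second rate.
£1289000 × [1.65%·d + 1.1%·(365−d)] / 365 = £18898.86
Solving gives d = 243, so the new rate took effect on September 1, 2027.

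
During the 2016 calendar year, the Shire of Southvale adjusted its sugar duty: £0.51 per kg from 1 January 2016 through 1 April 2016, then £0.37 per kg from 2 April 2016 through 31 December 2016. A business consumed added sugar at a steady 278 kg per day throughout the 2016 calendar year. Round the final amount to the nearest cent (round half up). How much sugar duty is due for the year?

£41,227.40

1 January – 1 April 2016: 92 days × 278 kg/day = 25,576 kg at £0.51/kg → £13,043.76
2 April – 31 December 2016: 274 days × 278 kg/day = 76,172 kg at £0.37/kg → £28,183.64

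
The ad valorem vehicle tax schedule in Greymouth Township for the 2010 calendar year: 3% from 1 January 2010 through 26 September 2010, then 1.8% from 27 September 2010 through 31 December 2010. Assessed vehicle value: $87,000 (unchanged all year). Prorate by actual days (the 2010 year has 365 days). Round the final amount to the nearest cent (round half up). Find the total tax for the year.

$2,335.41

1 January – 26 September 2010: 269 days at 3% → $87,000 × 3% × 269/365 = $1,923.5342
27 September – 31 December 2010: 96 days at 1.8% → $87,000 × 1.8% × 96/365 = $411.8795
Total = $2,335.4137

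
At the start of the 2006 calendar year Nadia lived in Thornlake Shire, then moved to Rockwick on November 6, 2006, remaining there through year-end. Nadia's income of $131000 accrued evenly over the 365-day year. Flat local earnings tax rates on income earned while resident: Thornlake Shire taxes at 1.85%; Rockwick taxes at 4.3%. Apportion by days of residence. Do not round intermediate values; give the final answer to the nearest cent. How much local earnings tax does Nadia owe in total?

Thornlake Shire, January 1 – November 5, 2006: 309 days → $131000 × 1.85% × 309/365 = $2051.6753
Rockwick, November 6 – December 31, 2006: 56 days → $131000 × 4.3% × 56/365 = $864.2411
Total = $2915.9164

$2915.92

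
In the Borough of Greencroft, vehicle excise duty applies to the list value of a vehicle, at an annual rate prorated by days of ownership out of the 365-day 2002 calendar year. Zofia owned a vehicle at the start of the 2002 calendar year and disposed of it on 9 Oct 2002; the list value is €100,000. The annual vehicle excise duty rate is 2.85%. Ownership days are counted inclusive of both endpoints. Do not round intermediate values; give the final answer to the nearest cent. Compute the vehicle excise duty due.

€2,201.92

Days held (1 Jan – 9 Oct 2002): 282 out of 365
Tax = €100,000 × 2.85% × 282/365 = €2,201.9178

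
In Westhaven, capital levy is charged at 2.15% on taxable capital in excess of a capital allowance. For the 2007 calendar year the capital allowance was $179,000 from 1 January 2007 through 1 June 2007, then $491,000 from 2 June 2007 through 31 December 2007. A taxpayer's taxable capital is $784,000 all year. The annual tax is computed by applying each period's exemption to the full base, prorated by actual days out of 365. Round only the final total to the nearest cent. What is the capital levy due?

1 January – 1 June 2007: 152 days, exemption $179,000 → ($784,000 − $179,000) × 2.15% × 152/365 = $5,416.8219
2 June – 31 December 2007: 213 days, exemption $491,000 → ($784,000 − $491,000) × 2.15% × 213/365 = $3,676.1466
Total = $9,092.9685

$9,092.97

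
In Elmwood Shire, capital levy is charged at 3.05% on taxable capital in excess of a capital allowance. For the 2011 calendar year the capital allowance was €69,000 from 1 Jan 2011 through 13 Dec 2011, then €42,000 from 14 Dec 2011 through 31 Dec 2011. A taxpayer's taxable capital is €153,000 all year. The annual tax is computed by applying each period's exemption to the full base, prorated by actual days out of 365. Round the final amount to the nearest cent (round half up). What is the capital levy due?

1 Jan – 13 Dec 2011: 347 days, exemption €69,000 → (€153,000 − €69,000) × 3.05% × 347/365 = €2,435.6548
14 Dec – 31 Dec 2011: 18 days, exemption €42,000 → (€153,000 − €42,000) × 3.05% × 18/365 = €166.9562
Total = €2,602.6110

€2,602.61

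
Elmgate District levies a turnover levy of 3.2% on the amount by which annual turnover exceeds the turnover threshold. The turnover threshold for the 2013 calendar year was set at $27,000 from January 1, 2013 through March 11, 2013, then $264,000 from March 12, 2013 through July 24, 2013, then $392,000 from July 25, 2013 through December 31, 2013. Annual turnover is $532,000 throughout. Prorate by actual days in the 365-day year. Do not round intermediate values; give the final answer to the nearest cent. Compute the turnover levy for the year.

$8,234.96

January 1 – March 11, 2013: 70 days, exemption $27,000 → ($532,000 − $27,000) × 3.2% × 70/365 = $3,099.1781
March 12 – July 24, 2013: 135 days, exemption $264,000 → ($532,000 − $264,000) × 3.2% × 135/365 = $3,171.9452
July 25 – December 31, 2013: 160 days, exemption $392,000 → ($532,000 − $392,000) × 3.2% × 160/365 = $1,963.8356
Total = $8,234.9589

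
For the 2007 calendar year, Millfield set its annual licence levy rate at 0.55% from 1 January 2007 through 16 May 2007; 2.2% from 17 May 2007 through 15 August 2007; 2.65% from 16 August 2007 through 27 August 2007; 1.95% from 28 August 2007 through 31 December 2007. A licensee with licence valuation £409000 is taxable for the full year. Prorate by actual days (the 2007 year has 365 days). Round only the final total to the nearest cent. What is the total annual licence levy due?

1 January – 16 May 2007: 136 days at 0.55% → £409000 × 0.55% × 136/365 = £838.1699
17 May – 15 August 2007: 91 days at 2.2% → £409000 × 2.2% × 91/365 = £2243.3370
16 August – 27 August 2007: 12 days at 2.65% → £409000 × 2.65% × 12/365 = £356.3342
28 August – 31 December 2007: 126 days at 1.95% → £409000 × 1.95% × 126/365 = £2753.1863
Total = £6191.0274

£6191.03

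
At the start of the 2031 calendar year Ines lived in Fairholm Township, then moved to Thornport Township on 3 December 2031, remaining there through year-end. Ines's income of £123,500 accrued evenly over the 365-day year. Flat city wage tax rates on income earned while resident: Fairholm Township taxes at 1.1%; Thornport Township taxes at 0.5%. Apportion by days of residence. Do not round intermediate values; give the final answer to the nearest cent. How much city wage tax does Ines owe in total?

£1,299.63

Fairholm Township, 1 January – 2 December 2031: 336 days → £123,500 × 1.1% × 336/365 = £1,250.5644
Thornport Township, 3 December – 31 December 2031: 29 days → £123,500 × 0.5% × 29/365 = £49.0616
Total = £1,299.6260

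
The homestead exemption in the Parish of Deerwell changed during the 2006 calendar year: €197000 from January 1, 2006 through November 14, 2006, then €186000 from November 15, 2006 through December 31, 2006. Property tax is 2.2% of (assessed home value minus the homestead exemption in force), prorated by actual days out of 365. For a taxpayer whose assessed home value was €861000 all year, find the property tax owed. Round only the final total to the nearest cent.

January 1 – November 14, 2006: 318 days, exemption €197000 → (€861000 − €197000) × 2.2% × 318/365 = €12726.9699
November 15 – December 31, 2006: 47 days, exemption €186000 → (€861000 − €186000) × 2.2% × 47/365 = €1912.1918
Total = €14639.1616

€14639.16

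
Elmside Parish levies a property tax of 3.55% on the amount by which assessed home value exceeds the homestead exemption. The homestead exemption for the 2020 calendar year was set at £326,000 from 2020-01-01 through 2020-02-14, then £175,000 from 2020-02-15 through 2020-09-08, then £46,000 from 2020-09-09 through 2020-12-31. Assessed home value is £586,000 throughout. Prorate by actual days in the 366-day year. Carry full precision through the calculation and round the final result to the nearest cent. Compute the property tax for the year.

2020-01-01 to 2020-02-14: 45 days, exemption £326,000 → (£586,000 − £326,000) × 3.55% × 45/366 = £1,134.8361
2020-02-15 to 2020-09-08: 207 days, exemption £175,000 → (£586,000 − £175,000) × 3.55% × 207/366 = £8,252.0041
2020-09-09 to 2020-12-31: 114 days, exemption £46,000 → (£586,000 − £46,000) × 3.55% × 114/366 = £5,970.9836
Total = £15,357.8238

£15,357.82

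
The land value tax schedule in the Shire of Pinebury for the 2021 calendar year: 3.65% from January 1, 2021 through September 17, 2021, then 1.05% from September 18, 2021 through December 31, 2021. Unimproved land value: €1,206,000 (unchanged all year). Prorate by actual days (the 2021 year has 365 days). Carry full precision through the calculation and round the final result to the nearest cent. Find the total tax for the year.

€34,998.78

January 1 – September 17, 2021: 260 days at 3.65% → €1,206,000 × 3.65% × 260/365 = €31,356.0000
September 18 – December 31, 2021: 105 days at 1.05% → €1,206,000 × 1.05% × 105/365 = €3,642.7808
Total = €34,998.7808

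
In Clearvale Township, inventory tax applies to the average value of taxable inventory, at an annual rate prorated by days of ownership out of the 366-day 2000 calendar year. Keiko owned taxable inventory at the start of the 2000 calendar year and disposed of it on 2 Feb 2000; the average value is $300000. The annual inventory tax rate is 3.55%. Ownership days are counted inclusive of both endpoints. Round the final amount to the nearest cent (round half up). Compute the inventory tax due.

Days held (1 Jan – 2 Feb 2000): 33 out of 366
Tax = $300000 × 3.55% × 33/366 = $960.2459

$960.25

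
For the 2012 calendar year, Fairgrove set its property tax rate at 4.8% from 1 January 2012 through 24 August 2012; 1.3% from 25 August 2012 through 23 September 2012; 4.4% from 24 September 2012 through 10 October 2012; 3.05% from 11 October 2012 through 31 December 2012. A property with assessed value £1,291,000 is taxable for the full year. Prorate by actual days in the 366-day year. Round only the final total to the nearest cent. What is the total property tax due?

1 January – 24 August 2012: 237 days at 4.8% → £1,291,000 × 4.8% × 237/366 = £40,126.8197
25 August – 23 September 2012: 30 days at 1.3% → £1,291,000 × 1.3% × 30/366 = £1,375.6557
24 September – 10 October 2012: 17 days at 4.4% → £1,291,000 × 4.4% × 17/366 = £2,638.4372
11 October – 31 December 2012: 82 days at 3.05% → £1,291,000 × 3.05% × 82/366 = £8,821.8333
Total = £52,962.7459

£52,962.75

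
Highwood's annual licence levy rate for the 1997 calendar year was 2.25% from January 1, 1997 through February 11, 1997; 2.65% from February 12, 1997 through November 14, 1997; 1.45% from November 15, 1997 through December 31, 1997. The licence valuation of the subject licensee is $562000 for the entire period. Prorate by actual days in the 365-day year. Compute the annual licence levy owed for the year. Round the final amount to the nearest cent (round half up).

$13765.92

January 1 – February 11, 1997: 42 days at 2.25% → $562000 × 2.25% × 42/365 = $1455.0411
February 12 – November 14, 1997: 276 days at 2.65% → $562000 × 2.65% × 276/365 = $11261.5562
November 15 – December 31, 1997: 47 days at 1.45% → $562000 × 1.45% × 47/365 = $1049.3233
Total = $13765.9205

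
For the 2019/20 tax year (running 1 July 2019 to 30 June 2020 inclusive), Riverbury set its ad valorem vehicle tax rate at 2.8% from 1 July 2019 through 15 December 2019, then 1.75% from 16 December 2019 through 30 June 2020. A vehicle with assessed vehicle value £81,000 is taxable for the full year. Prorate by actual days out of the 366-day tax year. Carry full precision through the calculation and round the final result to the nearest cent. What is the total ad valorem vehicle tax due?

1 July – 15 December 2019: 168 days at 2.8% → £81,000 × 2.8% × 168/366 = £1,041.0492
16 December 2019 – 30 June 2020: 198 days at 1.75% → £81,000 × 1.75% × 198/366 = £766.8443
Total = £1,807.8934

£1,807.89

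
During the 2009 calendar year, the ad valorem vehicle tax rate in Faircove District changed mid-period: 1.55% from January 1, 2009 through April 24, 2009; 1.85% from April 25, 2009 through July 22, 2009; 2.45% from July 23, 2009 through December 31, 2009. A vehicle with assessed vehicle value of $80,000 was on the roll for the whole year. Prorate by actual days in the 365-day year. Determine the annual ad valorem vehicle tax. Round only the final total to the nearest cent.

January 1 – April 24, 2009: 114 days at 1.55% → $80,000 × 1.55% × 114/365 = $387.2877
April 25 – July 22, 2009: 89 days at 1.85% → $80,000 × 1.85% × 89/365 = $360.8767
July 23 – December 31, 2009: 162 days at 2.45% → $80,000 × 2.45% × 162/365 = $869.9178
Total = $1,618.0822

$1,618.08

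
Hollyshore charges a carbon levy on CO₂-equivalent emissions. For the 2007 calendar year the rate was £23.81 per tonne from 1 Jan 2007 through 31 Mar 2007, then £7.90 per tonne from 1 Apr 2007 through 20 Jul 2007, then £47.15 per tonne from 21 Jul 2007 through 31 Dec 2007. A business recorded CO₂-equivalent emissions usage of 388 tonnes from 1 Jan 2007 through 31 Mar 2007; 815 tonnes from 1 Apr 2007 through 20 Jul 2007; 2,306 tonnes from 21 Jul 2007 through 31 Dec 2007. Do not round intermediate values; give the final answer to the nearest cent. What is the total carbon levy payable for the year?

1 Jan – 31 Mar 2007: 388 tonnes at £23.81/tonne → £9238.28
1 Apr – 20 Jul 2007: 815 tonnes at £7.90/tonne → £6438.50
21 Jul – 31 Dec 2007: 2,306 tonnes at £47.15/tonne → £108727.90

£124404.68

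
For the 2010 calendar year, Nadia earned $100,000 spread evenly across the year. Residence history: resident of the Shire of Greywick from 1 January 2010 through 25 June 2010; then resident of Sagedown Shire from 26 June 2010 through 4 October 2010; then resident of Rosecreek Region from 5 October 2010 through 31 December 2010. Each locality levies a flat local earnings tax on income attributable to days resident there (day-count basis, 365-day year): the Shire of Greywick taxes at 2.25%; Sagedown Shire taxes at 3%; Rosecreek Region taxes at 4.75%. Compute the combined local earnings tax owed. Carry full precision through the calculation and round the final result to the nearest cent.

$3,060.27

The Shire of Greywick, 1 January – 25 June 2010: 176 days → $100,000 × 2.25% × 176/365 = $1,084.9315
Sagedown Shire, 26 June – 4 October 2010: 101 days → $100,000 × 3% × 101/365 = $830.1370
Rosecreek Region, 5 October – 31 December 2010: 88 days → $100,000 × 4.75% × 88/365 = $1,145.2055
Total = $3,060.2740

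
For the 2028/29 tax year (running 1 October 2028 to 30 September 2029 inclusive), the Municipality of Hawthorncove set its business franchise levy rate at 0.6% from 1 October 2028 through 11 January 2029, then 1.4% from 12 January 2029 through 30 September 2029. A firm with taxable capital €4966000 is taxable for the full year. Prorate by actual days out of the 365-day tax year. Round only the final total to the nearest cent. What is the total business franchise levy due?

1 October 2028 – 11 January 2029: 103 days at 0.6% → €4966000 × 0.6% × 103/365 = €8408.1863
12 January – 30 September 2029: 262 days at 1.4% → €4966000 × 1.4% × 262/365 = €49904.8986
Total = €58313.0849

€58313.08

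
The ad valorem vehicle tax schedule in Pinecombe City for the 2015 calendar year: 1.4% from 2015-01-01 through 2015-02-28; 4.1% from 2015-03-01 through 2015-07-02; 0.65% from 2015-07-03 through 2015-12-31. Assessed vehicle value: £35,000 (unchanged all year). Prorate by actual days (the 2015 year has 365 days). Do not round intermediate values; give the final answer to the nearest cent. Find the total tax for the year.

£680.15

2015-01-01 to 2015-02-28: 59 days at 1.4% → £35,000 × 1.4% × 59/365 = £79.2055
2015-03-01 to 2015-07-02: 124 days at 4.1% → £35,000 × 4.1% × 124/365 = £487.5068
2015-07-03 to 2015-12-31: 182 days at 0.65% → £35,000 × 0.65% × 182/365 = £113.4384
Total = £680.1507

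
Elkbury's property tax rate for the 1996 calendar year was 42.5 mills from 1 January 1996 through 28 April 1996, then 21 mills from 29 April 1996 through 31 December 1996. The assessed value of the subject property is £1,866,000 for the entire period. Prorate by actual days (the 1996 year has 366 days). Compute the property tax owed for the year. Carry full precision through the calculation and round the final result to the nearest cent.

1 January – 28 April 1996: 119 days at 42.5 mills → £1,866,000 × 4.25% × 119/366 = £25,784.9590
29 April – 31 December 1996: 247 days at 21 mills → £1,866,000 × 2.1% × 247/366 = £26,445.1967
Total = £52,230.1557

£52,230.16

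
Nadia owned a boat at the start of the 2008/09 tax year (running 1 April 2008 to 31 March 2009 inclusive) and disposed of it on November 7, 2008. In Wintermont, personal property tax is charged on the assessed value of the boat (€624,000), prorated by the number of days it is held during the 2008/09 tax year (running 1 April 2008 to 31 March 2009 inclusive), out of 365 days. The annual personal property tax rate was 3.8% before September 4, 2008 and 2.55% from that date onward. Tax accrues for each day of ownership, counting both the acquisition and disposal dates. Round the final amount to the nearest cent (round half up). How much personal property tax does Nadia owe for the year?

April 1 – September 3, 2008: 156 days at 3.8% → €624,000 × 3.8% × 156/365 = €10,134.4438
September 4 – November 7, 2008: 65 days at 2.55% → €624,000 × 2.55% × 65/365 = €2,833.6438
Total = €12,968.0877

€12,968.09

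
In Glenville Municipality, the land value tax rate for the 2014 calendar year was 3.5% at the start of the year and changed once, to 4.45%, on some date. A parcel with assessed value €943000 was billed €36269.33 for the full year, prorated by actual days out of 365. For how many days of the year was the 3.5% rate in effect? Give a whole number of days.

232 days

Let d = days at the first rate; then 365 − d days at the second rate.
€943000 × [3.5%·d + 4.45%·(365−d)] / 365 = €36269.33
Solving gives d = 232, so the new rate took effect on August 21, 2014.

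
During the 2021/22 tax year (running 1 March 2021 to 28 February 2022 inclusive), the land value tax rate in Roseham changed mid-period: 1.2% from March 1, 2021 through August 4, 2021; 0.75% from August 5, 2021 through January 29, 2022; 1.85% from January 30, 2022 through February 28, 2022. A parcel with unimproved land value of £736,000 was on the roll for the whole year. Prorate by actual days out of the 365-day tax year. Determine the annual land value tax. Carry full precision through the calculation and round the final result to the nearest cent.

£7,610.04

March 1 – August 4, 2021: 157 days at 1.2% → £736,000 × 1.2% × 157/365 = £3,798.9699
August 5, 2021 – January 29, 2022: 178 days at 0.75% → £736,000 × 0.75% × 178/365 = £2,691.9452
January 30 – February 28, 2022: 30 days at 1.85% → £736,000 × 1.85% × 30/365 = £1,119.1233
Total = £7,610.0384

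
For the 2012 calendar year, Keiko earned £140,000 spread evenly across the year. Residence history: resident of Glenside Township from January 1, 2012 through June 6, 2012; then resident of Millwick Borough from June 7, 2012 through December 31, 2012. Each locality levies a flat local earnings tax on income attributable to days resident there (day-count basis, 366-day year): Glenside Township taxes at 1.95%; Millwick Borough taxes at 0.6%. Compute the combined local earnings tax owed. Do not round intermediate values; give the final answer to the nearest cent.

Glenside Township, January 1 – June 6, 2012: 158 days → £140,000 × 1.95% × 158/366 = £1,178.5246
Millwick Borough, June 7 – December 31, 2012: 208 days → £140,000 × 0.6% × 208/366 = £477.3770
Total = £1,655.9016

£1,655.90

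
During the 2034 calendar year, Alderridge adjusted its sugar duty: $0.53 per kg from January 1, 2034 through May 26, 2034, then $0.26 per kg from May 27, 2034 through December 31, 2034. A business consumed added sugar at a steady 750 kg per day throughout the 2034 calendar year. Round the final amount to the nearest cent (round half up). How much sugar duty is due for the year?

$100,740.00

January 1 – May 26, 2034: 146 days × 750 kg/day = 109,500 kg at $0.53/kg → $58,035.00
May 27 – December 31, 2034: 219 days × 750 kg/day = 164,250 kg at $0.26/kg → $42,705.00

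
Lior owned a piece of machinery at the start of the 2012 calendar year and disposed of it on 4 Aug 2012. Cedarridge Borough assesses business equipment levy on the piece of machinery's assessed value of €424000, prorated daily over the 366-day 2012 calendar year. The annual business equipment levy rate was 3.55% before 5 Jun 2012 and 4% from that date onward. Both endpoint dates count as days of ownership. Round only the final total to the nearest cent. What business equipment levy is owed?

1 Jan – 4 Jun 2012: 156 days at 3.55% → €424000 × 3.55% × 156/366 = €6415.6066
5 Jun – 4 Aug 2012: 61 days at 4% → €424000 × 4% × 61/366 = €2826.6667
Total = €9242.2732

€9242.27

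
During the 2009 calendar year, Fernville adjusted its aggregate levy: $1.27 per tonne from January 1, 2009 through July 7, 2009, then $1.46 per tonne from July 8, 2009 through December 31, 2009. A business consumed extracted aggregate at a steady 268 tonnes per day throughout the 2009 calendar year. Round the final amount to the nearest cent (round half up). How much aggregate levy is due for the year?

$133244.24

January 1 – July 7, 2009: 188 days × 268 tonnes/day = 50,384 tonnes at $1.27/tonne → $63987.68
July 8 – December 31, 2009: 177 days × 268 tonnes/day = 47,436 tonnes at $1.46/tonne → $69256.56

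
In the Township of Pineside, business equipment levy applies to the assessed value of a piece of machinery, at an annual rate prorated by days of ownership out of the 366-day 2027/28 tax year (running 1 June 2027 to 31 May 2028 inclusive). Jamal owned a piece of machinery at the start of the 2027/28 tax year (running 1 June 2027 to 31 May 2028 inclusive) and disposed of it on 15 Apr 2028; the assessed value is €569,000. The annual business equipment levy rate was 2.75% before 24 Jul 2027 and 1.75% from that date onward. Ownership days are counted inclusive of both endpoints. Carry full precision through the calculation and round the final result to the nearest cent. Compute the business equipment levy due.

€9,529.97

1 Jun – 23 Jul 2027: 53 days at 2.75% → €569,000 × 2.75% × 53/366 = €2,265.8948
24 Jul 2027 – 15 Apr 2028: 267 days at 1.75% → €569,000 × 1.75% × 267/366 = €7,264.0779
Total = €9,529.9727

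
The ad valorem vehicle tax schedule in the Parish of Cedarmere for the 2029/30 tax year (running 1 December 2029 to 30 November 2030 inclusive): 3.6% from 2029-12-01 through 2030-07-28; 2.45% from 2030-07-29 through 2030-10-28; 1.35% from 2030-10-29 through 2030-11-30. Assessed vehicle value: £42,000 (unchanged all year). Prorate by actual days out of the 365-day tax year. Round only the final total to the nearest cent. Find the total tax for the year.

£1,304.82

2029-12-01 to 2030-07-28: 240 days at 3.6% → £42,000 × 3.6% × 240/365 = £994.1918
2030-07-29 to 2030-10-28: 92 days at 2.45% → £42,000 × 2.45% × 92/365 = £259.3644
2030-10-29 to 2030-11-30: 33 days at 1.35% → £42,000 × 1.35% × 33/365 = £51.2630
Total = £1,304.8192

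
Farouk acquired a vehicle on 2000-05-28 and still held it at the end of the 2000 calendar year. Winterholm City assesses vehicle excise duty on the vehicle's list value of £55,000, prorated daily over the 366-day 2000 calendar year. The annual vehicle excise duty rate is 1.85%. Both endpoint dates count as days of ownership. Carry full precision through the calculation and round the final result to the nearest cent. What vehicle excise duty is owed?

Days held (2000-05-28 to 2000-12-31): 218 out of 366
Tax = £55,000 × 1.85% × 218/366 = £606.0519

£606.05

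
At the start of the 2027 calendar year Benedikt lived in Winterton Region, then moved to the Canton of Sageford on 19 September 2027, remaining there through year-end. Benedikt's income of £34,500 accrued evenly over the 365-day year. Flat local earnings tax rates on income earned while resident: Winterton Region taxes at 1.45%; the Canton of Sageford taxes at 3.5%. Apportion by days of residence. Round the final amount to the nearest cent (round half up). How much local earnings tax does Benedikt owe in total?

Winterton Region, 1 January – 18 September 2027: 261 days → £34,500 × 1.45% × 261/365 = £357.7130
The Canton of Sageford, 19 September – 31 December 2027: 104 days → £34,500 × 3.5% × 104/365 = £344.0548
Total = £701.7678

£701.77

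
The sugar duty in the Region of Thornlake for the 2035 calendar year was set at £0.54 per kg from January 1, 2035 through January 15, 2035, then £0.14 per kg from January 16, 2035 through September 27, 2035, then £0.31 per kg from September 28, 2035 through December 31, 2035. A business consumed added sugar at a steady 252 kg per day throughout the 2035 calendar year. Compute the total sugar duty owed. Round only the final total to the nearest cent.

January 1 – January 15, 2035: 15 days × 252 kg/day = 3,780 kg at £0.54/kg → £2041.20
January 16 – September 27, 2035: 255 days × 252 kg/day = 64,260 kg at £0.14/kg → £8996.40
September 28 – December 31, 2035: 95 days × 252 kg/day = 23,940 kg at £0.31/kg → £7421.40

£18459.00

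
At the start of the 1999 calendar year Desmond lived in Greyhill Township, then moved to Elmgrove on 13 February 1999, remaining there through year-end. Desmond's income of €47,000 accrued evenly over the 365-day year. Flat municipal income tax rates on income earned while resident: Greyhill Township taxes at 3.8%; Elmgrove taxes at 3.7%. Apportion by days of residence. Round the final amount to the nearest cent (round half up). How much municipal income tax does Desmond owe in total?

Greyhill Township, 1 January – 12 February 1999: 43 days → €47,000 × 3.8% × 43/365 = €210.4055
Elmgrove, 13 February – 31 December 1999: 322 days → €47,000 × 3.7% × 322/365 = €1,534.1315
Total = €1,744.5370

€1,744.54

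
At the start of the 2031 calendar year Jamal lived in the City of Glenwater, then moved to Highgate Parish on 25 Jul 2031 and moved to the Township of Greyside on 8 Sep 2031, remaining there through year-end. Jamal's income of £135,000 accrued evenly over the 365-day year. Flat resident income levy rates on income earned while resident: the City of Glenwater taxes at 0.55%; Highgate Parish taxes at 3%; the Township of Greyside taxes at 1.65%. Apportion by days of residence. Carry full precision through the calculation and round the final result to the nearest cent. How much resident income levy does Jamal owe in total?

£1,618.15

The City of Glenwater, 1 Jan – 24 Jul 2031: 205 days → £135,000 × 0.55% × 205/365 = £417.0205
Highgate Parish, 25 Jul – 7 Sep 2031: 45 days → £135,000 × 3% × 45/365 = £499.3151
The Township of Greyside, 8 Sep – 31 Dec 2031: 115 days → £135,000 × 1.65% × 115/365 = £701.8151
Total = £1,618.1507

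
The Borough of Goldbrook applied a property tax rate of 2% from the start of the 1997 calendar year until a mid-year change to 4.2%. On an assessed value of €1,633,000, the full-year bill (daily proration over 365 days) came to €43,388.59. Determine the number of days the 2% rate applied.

Let d = days at the first rate; then 365 − d days at the second rate.
€1,633,000 × [2%·d + 4.2%·(365−d)] / 365 = €43,388.59
Solving gives d = 256, so the new rate took effect on September 14, 1997.

256 days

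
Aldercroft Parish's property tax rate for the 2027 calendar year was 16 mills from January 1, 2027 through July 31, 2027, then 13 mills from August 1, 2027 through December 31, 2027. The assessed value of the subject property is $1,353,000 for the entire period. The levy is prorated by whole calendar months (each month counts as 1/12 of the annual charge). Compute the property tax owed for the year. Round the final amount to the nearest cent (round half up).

$19,956.75

January 1 – July 31, 2027: 7 months at 16 mills → $1,353,000 × 1.6% × 7/12 = $12,628.0000
August 1 – December 31, 2027: 5 months at 13 mills → $1,353,000 × 1.3% × 5/12 = $7,328.7500
Total = $19,956.7500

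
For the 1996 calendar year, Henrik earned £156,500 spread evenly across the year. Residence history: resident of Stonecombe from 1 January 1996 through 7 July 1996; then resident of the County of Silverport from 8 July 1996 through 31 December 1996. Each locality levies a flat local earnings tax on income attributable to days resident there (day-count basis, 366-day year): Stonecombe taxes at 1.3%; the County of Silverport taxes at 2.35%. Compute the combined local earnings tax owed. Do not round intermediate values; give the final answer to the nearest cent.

Stonecombe, 1 January – 7 July 1996: 189 days → £156,500 × 1.3% × 189/366 = £1,050.6025
The County of Silverport, 8 July – 31 December 1996: 177 days → £156,500 × 2.35% × 177/366 = £1,778.5840
Total = £2,829.1865

£2,829.19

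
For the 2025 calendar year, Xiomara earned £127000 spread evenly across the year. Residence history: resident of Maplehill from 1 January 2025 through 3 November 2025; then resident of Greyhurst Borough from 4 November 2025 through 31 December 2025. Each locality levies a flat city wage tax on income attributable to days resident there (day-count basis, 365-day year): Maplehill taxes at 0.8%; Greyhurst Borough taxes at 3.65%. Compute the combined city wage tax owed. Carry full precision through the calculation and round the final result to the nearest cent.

£1591.15

Maplehill, 1 January – 3 November 2025: 307 days → £127000 × 0.8% × 307/365 = £854.5534
Greyhurst Borough, 4 November – 31 December 2025: 58 days → £127000 × 3.65% × 58/365 = £736.6000
Total = £1591.1534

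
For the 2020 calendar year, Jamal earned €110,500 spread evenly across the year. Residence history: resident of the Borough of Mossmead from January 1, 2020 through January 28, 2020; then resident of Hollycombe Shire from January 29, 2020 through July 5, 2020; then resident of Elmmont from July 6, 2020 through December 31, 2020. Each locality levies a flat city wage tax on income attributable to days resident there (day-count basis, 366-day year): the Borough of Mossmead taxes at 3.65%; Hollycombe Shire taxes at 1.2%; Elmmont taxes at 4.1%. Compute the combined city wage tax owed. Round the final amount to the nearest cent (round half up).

The Borough of Mossmead, January 1 – January 28, 2020: 28 days → €110,500 × 3.65% × 28/366 = €308.5546
Hollycombe Shire, January 29 – July 5, 2020: 159 days → €110,500 × 1.2% × 159/366 = €576.0492
Elmmont, July 6 – December 31, 2020: 179 days → €110,500 × 4.1% × 179/366 = €2,215.7363
Total = €3,100.3402

€3,100.34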